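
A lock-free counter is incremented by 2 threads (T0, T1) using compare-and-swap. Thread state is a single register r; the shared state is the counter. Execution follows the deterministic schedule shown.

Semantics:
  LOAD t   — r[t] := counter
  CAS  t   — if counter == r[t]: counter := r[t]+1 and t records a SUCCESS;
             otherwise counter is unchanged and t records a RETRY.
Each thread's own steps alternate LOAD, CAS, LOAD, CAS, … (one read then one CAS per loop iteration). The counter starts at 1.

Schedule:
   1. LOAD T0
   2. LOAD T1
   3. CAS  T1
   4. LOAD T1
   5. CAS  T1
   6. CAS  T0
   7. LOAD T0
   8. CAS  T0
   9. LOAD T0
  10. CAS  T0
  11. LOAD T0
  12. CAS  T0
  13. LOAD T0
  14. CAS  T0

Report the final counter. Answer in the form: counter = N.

counter = 7

[1] T0.load  rd  (counter 1, T0.r 1)
[2] T1.load  rd  (counter 1, T1.r 1)
[3] T1.cas  hit  (counter 2, T1.r 1)
[4] T1.load  rd  (counter 2, T1.r 2)
[5] T1.cas  hit  (counter 3, T1.r 2)
[6] T0.cas  miss  (counter 3, T0.r 1)
[7] T0.load  rd  (counter 3, T0.r 3)
[8] T0.cas  hit  (counter 4, T0.r 3)
[9] T0.load  rd  (counter 4, T0.r 4)
[10] T0.cas  hit  (counter 5, T0.r 4)
[11] T0.load  rd  (counter 5, T0.r 5)
[12] T0.cas  hit  (counter 6, T0.r 5)
[13] T0.load  rd  (counter 6, T0.r 6)
[14] T0.cas  hit  (counter 7, T0.r 6)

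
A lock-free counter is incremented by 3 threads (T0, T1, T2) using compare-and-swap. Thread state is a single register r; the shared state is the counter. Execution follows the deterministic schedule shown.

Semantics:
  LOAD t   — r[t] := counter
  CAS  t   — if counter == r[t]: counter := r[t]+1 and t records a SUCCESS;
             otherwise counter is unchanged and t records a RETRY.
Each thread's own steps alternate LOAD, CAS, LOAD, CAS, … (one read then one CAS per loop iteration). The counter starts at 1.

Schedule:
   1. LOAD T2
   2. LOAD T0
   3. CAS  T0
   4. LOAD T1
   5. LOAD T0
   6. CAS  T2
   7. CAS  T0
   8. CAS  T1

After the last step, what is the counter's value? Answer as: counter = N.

counter = 3

T2 LOAD — after: cnt=1, r=1 — load
T0 LOAD — after: cnt=1, r=1 — load
T0 CAS — after: cnt=2, r=1 — ok
T1 LOAD — after: cnt=2, r=2 — load
T0 LOAD — after: cnt=2, r=2 — load
T2 CAS — after: cnt=2, r=1 — retry
T0 CAS — after: cnt=3, r=2 — ok
T1 CAS — after: cnt=3, r=2 — retry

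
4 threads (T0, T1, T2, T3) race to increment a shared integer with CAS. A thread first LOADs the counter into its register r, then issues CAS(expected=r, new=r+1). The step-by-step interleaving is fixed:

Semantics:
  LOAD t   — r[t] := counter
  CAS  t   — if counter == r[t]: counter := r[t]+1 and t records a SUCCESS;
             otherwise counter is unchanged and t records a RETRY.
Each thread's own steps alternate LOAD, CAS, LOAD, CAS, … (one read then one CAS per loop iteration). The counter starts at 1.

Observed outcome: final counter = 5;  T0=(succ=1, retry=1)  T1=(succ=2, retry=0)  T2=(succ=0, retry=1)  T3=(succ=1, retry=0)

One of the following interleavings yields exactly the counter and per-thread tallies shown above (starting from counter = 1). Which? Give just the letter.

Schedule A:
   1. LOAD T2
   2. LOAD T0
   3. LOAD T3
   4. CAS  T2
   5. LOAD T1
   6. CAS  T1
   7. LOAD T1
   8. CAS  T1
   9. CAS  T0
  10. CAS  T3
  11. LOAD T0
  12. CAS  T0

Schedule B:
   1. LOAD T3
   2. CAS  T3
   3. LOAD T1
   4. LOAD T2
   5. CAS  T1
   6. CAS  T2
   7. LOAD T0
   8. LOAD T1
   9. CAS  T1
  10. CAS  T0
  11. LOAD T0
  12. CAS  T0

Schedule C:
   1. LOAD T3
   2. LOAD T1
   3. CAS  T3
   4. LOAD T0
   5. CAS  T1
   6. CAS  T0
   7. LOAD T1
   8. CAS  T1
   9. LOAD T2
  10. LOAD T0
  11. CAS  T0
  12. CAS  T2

Simulating candidate B:
[1] T3.load  rd  (counter 1, T3.r 1)
[2] T3.cas  hit  (counter 2, T3.r 1)
[3] T1.load  rd  (counter 2, T1.r 2)
[4] T2.load  rd  (counter 2, T2.r 2)
[5] T1.cas  hit  (counter 3, T1.r 2)
[6] T2.cas  miss  (counter 3, T2.r 2)
[7] T0.load  rd  (counter 3, T0.r 3)
[8] T1.load  rd  (counter 3, T1.r 3)
[9] T1.cas  hit  (counter 4, T1.r 3)
[10] T0.cas  miss  (counter 4, T0.r 3)
[11] T0.load  rd  (counter 4, T0.r 4)
[12] T0.cas  hit  (counter 5, T0.r 4)

B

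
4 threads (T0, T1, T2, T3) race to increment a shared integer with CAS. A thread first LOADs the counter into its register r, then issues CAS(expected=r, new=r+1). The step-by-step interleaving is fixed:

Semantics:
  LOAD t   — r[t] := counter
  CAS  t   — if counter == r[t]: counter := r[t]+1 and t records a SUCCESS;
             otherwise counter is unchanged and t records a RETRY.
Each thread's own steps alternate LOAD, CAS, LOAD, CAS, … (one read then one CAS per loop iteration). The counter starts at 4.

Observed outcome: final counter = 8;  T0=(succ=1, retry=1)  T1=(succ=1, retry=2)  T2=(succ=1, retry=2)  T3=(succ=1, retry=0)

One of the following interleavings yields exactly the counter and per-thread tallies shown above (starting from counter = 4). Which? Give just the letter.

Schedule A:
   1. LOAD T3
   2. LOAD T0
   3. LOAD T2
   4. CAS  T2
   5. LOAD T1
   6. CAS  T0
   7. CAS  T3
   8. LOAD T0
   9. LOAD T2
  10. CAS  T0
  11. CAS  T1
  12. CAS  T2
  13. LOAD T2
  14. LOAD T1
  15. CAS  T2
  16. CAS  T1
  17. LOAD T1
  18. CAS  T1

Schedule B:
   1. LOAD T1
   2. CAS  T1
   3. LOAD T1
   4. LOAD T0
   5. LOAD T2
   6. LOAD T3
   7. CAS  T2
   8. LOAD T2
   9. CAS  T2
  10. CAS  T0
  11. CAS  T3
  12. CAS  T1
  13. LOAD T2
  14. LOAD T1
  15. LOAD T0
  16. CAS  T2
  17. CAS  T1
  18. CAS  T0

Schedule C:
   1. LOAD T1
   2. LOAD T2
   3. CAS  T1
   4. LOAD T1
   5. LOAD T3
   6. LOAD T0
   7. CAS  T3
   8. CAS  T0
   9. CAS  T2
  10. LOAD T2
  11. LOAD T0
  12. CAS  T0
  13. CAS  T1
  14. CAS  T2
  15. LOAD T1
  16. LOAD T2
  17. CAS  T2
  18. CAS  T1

C

Run C:
[1] T1.load  rd  (counter 4, T1.r 4)
[2] T2.load  rd  (counter 4, T2.r 4)
[3] T1.cas  hit  (counter 5, T1.r 4)
[4] T1.load  rd  (counter 5, T1.r 5)
[5] T3.load  rd  (counter 5, T3.r 5)
[6] T0.load  rd  (counter 5, T0.r 5)
[7] T3.cas  hit  (counter 6, T3.r 5)
[8] T0.cas  miss  (counter 6, T0.r 5)
[9] T2.cas  miss  (counter 6, T2.r 4)
[10] T2.load  rd  (counter 6, T2.r 6)
[11] T0.load  rd  (counter 6, T0.r 6)
[12] T0.cas  hit  (counter 7, T0.r 6)
[13] T1.cas  miss  (counter 7, T1.r 5)
[14] T2.cas  miss  (counter 7, T2.r 6)
[15] T1.load  rd  (counter 7, T1.r 7)
[16] T2.load  rd  (counter 7, T2.r 7)
[17] T2.cas  hit  (counter 8, T2.r 7)
[18] T1.cas  miss  (counter 8, T1.r 7)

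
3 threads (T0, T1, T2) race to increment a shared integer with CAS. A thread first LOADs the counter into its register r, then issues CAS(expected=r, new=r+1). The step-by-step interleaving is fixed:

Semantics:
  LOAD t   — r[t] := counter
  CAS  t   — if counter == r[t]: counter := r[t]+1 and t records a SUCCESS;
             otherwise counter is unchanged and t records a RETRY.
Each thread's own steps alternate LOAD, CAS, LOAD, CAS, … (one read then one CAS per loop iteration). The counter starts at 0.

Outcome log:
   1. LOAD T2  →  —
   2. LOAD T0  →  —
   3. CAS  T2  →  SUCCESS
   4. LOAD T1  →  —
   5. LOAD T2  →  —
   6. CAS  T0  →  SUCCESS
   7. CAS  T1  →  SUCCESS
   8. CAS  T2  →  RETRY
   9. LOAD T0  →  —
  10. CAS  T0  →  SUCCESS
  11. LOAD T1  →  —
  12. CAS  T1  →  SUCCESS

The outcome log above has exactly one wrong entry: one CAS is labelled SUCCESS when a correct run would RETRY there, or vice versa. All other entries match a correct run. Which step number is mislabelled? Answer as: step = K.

step = 6

Correct run:
1. LOAD T2 → mem=0 r[T2]=0 [LOAD]
2. LOAD T0 → mem=0 r[T0]=0 [LOAD]
3. CAS T2 → mem=1 r[T2]=0 [OK]
4. LOAD T1 → mem=1 r[T1]=1 [LOAD]
5. LOAD T2 → mem=1 r[T2]=1 [LOAD]
6. CAS T0 → mem=1 r[T0]=0 [RETRY]
7. CAS T1 → mem=2 r[T1]=1 [OK]
8. CAS T2 → mem=2 r[T2]=1 [RETRY]
9. LOAD T0 → mem=2 r[T0]=2 [LOAD]
10. CAS T0 → mem=3 r[T0]=2 [OK]
11. LOAD T1 → mem=3 r[T1]=3 [LOAD]
12. CAS T1 → mem=4 r[T1]=3 [OK]
Mismatch at 6.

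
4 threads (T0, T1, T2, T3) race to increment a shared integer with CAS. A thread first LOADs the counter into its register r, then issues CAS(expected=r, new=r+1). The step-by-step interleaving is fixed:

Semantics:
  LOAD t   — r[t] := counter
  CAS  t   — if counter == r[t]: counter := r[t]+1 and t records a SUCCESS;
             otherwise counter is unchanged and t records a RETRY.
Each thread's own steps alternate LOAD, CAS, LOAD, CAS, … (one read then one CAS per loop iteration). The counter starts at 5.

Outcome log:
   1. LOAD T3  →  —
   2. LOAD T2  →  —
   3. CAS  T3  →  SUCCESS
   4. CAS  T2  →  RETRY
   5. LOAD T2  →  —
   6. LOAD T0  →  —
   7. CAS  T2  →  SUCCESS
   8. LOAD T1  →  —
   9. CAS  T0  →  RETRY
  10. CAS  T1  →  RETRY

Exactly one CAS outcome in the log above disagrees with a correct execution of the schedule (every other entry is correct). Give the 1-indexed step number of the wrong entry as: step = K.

Re-executing:
step 1: T3 LOAD ⇒ load; ctr=5 reg=5
step 2: T2 LOAD ⇒ load; ctr=5 reg=5
step 3: T3 CAS ⇒ ok; ctr=6 reg=5
step 4: T2 CAS ⇒ retry; ctr=6 reg=5
step 5: T2 LOAD ⇒ load; ctr=6 reg=6
step 6: T0 LOAD ⇒ load; ctr=6 reg=6
step 7: T2 CAS ⇒ ok; ctr=7 reg=6
step 8: T1 LOAD ⇒ load; ctr=7 reg=7
step 9: T0 CAS ⇒ retry; ctr=7 reg=6
step 10: T1 CAS ⇒ ok; ctr=8 reg=7
Flip is step 10.

step = 10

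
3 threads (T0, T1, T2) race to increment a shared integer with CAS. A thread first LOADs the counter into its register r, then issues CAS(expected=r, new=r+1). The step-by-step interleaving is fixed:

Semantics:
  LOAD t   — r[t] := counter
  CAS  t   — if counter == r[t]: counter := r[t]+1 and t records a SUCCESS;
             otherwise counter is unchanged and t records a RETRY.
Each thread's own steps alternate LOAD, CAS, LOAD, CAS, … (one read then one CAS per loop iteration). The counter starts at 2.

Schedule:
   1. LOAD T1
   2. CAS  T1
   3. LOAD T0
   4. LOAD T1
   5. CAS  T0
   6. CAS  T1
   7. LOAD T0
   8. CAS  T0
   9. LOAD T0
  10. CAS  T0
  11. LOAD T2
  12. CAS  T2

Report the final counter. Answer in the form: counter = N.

   1) LOAD T1:  M=2  r_T1=2
   2) CAS  T1:  M=3  r_T1=2 ✓
   3) LOAD T0:  M=3  r_T0=3
   4) LOAD T1:  M=3  r_T1=3
   5) CAS  T0:  M=4  r_T0=3 ✓
   6) CAS  T1:  M=4  r_T1=3 ✗
   7) LOAD T0:  M=4  r_T0=4
   8) CAS  T0:  M=5  r_T0=4 ✓
   9) LOAD T0:  M=5  r_T0=5
  10) CAS  T0:  M=6  r_T0=5 ✓
  11) LOAD T2:  M=6  r_T2=6
  12) CAS  T2:  M=7  r_T2=6 ✓

counter = 7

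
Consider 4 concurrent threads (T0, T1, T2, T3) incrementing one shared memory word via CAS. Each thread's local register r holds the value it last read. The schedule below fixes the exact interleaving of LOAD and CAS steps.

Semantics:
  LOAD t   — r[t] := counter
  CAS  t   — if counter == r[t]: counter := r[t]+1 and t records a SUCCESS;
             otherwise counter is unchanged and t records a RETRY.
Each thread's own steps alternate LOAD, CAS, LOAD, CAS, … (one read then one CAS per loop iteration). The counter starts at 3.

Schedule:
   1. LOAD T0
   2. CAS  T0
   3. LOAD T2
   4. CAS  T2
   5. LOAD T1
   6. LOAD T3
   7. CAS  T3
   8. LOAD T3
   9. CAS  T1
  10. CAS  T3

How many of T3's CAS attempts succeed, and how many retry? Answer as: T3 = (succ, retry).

T3 = (2, 0)

step 1: T0 LOAD ⇒ load; ctr=3 reg=3
step 2: T0 CAS ⇒ ok; ctr=4 reg=3
step 3: T2 LOAD ⇒ load; ctr=4 reg=4
step 4: T2 CAS ⇒ ok; ctr=5 reg=4
step 5: T1 LOAD ⇒ load; ctr=5 reg=5
step 6: T3 LOAD ⇒ load; ctr=5 reg=5
step 7: T3 CAS ⇒ ok; ctr=6 reg=5
step 8: T3 LOAD ⇒ load; ctr=6 reg=6
step 9: T1 CAS ⇒ retry; ctr=6 reg=5
step 10: T3 CAS ⇒ ok; ctr=7 reg=6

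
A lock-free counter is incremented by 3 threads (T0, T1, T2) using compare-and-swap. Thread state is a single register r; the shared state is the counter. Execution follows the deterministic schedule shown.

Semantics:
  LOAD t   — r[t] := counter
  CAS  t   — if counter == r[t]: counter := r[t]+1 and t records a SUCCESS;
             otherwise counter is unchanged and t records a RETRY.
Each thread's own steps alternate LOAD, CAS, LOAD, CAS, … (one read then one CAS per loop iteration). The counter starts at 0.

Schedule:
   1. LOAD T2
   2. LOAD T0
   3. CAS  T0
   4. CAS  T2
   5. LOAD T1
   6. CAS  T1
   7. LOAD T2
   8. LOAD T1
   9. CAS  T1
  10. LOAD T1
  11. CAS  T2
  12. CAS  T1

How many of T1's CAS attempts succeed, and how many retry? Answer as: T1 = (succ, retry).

T2 LOAD — after: cnt=0, r=0 — load
T0 LOAD — after: cnt=0, r=0 — load
T0 CAS — after: cnt=1, r=0 — ok
T2 CAS — after: cnt=1, r=0 — retry
T1 LOAD — after: cnt=1, r=1 — load
T1 CAS — after: cnt=2, r=1 — ok
T2 LOAD — after: cnt=2, r=2 — load
T1 LOAD — after: cnt=2, r=2 — load
T1 CAS — after: cnt=3, r=2 — ok
T1 LOAD — after: cnt=3, r=3 — load
T2 CAS — after: cnt=3, r=2 — retry
T1 CAS — after: cnt=4, r=3 — ok

T1 = (3, 0)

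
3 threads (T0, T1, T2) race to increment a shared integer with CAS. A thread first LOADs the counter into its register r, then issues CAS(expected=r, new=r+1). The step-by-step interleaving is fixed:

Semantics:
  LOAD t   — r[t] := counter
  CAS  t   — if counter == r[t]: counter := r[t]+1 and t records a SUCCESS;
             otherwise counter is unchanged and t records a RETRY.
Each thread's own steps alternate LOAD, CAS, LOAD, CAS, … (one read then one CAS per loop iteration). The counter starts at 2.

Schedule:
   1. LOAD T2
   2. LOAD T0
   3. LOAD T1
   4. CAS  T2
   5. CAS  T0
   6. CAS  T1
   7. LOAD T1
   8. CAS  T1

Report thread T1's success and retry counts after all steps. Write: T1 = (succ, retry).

T1 = (1, 1)

step 1: T2 LOAD ⇒ load; ctr=2 reg=2
step 2: T0 LOAD ⇒ load; ctr=2 reg=2
step 3: T1 LOAD ⇒ load; ctr=2 reg=2
step 4: T2 CAS ⇒ ok; ctr=3 reg=2
step 5: T0 CAS ⇒ retry; ctr=3 reg=2
step 6: T1 CAS ⇒ retry; ctr=3 reg=2
step 7: T1 LOAD ⇒ load; ctr=3 reg=3
step 8: T1 CAS ⇒ ok; ctr=4 reg=3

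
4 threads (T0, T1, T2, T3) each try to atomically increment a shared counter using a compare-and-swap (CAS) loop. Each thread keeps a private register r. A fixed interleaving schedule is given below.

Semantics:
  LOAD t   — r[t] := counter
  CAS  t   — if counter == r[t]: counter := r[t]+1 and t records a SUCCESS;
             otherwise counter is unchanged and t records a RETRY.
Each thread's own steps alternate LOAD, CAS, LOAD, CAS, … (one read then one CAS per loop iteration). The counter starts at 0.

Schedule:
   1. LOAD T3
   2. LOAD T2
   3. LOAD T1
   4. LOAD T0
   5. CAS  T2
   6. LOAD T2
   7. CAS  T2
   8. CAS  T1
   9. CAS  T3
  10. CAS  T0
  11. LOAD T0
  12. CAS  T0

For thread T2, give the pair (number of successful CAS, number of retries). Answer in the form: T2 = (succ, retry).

T2 = (2, 0)

   1) LOAD T3:  M=0  r_T3=0
   2) LOAD T2:  M=0  r_T2=0
   3) LOAD T1:  M=0  r_T1=0
   4) LOAD T0:  M=0  r_T0=0
   5) CAS  T2:  M=1  r_T2=0 ✓
   6) LOAD T2:  M=1  r_T2=1
   7) CAS  T2:  M=2  r_T2=1 ✓
   8) CAS  T1:  M=2  r_T1=0 ✗
   9) CAS  T3:  M=2  r_T3=0 ✗
  10) CAS  T0:  M=2  r_T0=0 ✗
  11) LOAD T0:  M=2  r_T0=2
  12) CAS  T0:  M=3  r_T0=2 ✓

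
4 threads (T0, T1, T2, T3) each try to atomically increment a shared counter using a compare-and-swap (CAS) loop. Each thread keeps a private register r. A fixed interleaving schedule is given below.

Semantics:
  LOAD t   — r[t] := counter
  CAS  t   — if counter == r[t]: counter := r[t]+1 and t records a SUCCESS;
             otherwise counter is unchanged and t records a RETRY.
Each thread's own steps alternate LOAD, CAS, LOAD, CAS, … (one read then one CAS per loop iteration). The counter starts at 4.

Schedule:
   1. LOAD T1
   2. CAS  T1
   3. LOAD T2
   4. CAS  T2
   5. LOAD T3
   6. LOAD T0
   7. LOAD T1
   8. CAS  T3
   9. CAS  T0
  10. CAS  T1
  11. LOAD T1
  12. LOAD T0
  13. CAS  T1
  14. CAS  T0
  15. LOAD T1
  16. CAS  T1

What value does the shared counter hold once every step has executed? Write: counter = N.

T1 LOAD — after: cnt=4, r=4 — load
T1 CAS — after: cnt=5, r=4 — ok
T2 LOAD — after: cnt=5, r=5 — load
T2 CAS — after: cnt=6, r=5 — ok
T3 LOAD — after: cnt=6, r=6 — load
T0 LOAD — after: cnt=6, r=6 — load
T1 LOAD — after: cnt=6, r=6 — load
T3 CAS — after: cnt=7, r=6 — ok
T0 CAS — after: cnt=7, r=6 — retry
T1 CAS — after: cnt=7, r=6 — retry
T1 LOAD — after: cnt=7, r=7 — load
T0 LOAD — after: cnt=7, r=7 — load
T1 CAS — after: cnt=8, r=7 — ok
T0 CAS — after: cnt=8, r=7 — retry
T1 LOAD — after: cnt=8, r=8 — load
T1 CAS — after: cnt=9, r=8 — ok

counter = 9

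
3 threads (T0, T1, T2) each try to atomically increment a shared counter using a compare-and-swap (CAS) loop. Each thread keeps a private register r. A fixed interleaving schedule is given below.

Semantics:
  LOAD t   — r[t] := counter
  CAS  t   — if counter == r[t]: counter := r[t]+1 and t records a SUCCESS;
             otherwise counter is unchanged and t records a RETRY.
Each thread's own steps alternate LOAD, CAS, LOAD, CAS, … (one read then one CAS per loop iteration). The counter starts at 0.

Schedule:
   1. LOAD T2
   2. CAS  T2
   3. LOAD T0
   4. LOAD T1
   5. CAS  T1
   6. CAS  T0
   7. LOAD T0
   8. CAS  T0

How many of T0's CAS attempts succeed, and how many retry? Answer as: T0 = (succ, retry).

T0 = (1, 1)

step 1: T2 LOAD ⇒ load; ctr=0 reg=0
step 2: T2 CAS ⇒ ok; ctr=1 reg=0
step 3: T0 LOAD ⇒ load; ctr=1 reg=1
step 4: T1 LOAD ⇒ load; ctr=1 reg=1
step 5: T1 CAS ⇒ ok; ctr=2 reg=1
step 6: T0 CAS ⇒ retry; ctr=2 reg=1
step 7: T0 LOAD ⇒ load; ctr=2 reg=2
step 8: T0 CAS ⇒ ok; ctr=3 reg=2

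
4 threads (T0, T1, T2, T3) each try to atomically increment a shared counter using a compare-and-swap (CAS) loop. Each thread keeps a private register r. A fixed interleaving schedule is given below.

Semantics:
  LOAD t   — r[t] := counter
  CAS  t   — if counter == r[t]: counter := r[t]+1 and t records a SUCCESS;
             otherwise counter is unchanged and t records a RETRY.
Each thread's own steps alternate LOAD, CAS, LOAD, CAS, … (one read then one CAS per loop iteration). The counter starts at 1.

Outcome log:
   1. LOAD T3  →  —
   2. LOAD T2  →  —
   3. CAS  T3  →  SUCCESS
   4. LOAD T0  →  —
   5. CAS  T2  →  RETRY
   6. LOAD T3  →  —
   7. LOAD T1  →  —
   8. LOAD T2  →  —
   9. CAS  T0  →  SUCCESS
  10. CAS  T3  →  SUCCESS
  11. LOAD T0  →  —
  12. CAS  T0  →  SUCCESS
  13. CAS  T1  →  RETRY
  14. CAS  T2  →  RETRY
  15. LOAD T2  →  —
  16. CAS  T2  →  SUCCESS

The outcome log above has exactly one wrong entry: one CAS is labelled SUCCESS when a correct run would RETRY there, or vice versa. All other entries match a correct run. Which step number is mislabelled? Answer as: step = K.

step = 10

Re-executing:
T3 LOAD — after: cnt=1, r=1 — load
T2 LOAD — after: cnt=1, r=1 — load
T3 CAS — after: cnt=2, r=1 — ok
T0 LOAD — after: cnt=2, r=2 — load
T2 CAS — after: cnt=2, r=1 — retry
T3 LOAD — after: cnt=2, r=2 — load
T1 LOAD — after: cnt=2, r=2 — load
T2 LOAD — after: cnt=2, r=2 — load
T0 CAS — after: cnt=3, r=2 — ok
T3 CAS — after: cnt=3, r=2 — retry
T0 LOAD — after: cnt=3, r=3 — load
T0 CAS — after: cnt=4, r=3 — ok
T1 CAS — after: cnt=4, r=2 — retry
T2 CAS — after: cnt=4, r=2 — retry
T2 LOAD — after: cnt=4, r=4 — load
T2 CAS — after: cnt=5, r=4 — ok
Log disagrees first at step 10.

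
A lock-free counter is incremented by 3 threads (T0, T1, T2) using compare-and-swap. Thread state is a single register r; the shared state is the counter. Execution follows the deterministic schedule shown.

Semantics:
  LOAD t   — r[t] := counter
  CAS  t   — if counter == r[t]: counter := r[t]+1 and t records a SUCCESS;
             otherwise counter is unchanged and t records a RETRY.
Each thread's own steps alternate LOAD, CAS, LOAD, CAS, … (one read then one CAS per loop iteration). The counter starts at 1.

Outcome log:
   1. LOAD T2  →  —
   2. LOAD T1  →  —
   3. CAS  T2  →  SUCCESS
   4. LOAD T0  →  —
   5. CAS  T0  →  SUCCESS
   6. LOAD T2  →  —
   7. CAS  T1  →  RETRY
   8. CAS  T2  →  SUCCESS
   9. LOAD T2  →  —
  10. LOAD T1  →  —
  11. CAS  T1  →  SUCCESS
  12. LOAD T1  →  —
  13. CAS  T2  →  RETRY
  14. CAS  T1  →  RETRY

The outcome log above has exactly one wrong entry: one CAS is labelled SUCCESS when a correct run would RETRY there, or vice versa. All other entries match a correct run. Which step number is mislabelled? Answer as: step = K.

step = 14

Re-executing:
step 1: T2 LOAD ⇒ load; ctr=1 reg=1
step 2: T1 LOAD ⇒ load; ctr=1 reg=1
step 3: T2 CAS ⇒ ok; ctr=2 reg=1
step 4: T0 LOAD ⇒ load; ctr=2 reg=2
step 5: T0 CAS ⇒ ok; ctr=3 reg=2
step 6: T2 LOAD ⇒ load; ctr=3 reg=3
step 7: T1 CAS ⇒ retry; ctr=3 reg=1
step 8: T2 CAS ⇒ ok; ctr=4 reg=3
step 9: T2 LOAD ⇒ load; ctr=4 reg=4
step 10: T1 LOAD ⇒ load; ctr=4 reg=4
step 11: T1 CAS ⇒ ok; ctr=5 reg=4
step 12: T1 LOAD ⇒ load; ctr=5 reg=5
step 13: T2 CAS ⇒ retry; ctr=5 reg=4
step 14: T1 CAS ⇒ ok; ctr=6 reg=5
Mismatch at 14.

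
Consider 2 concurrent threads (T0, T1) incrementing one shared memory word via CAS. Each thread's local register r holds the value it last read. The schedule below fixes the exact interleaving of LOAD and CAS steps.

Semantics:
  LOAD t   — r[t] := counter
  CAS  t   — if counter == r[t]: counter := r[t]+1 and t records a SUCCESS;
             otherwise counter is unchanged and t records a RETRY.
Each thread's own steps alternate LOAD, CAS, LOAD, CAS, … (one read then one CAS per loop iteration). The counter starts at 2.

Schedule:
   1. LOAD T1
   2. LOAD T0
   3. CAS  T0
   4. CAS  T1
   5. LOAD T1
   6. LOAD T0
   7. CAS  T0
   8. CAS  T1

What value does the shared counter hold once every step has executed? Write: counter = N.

step 1: T1 LOAD ⇒ load; ctr=2 reg=2
step 2: T0 LOAD ⇒ load; ctr=2 reg=2
step 3: T0 CAS ⇒ ok; ctr=3 reg=2
step 4: T1 CAS ⇒ retry; ctr=3 reg=2
step 5: T1 LOAD ⇒ load; ctr=3 reg=3
step 6: T0 LOAD ⇒ load; ctr=3 reg=3
step 7: T0 CAS ⇒ ok; ctr=4 reg=3
step 8: T1 CAS ⇒ retry; ctr=4 reg=3

counter = 4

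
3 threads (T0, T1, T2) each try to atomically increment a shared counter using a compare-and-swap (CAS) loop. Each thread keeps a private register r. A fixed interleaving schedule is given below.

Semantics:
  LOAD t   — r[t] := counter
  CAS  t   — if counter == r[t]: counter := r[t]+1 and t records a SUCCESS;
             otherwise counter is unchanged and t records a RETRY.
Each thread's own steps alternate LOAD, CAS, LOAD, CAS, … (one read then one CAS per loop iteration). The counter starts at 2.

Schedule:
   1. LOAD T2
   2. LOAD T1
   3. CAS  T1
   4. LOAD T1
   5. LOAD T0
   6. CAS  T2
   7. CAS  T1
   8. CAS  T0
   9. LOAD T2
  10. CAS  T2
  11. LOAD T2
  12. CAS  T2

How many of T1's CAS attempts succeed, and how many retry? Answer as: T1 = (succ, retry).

[1] T2.load  rd  (counter 2, T2.r 2)
[2] T1.load  rd  (counter 2, T1.r 2)
[3] T1.cas  hit  (counter 3, T1.r 2)
[4] T1.load  rd  (counter 3, T1.r 3)
[5] T0.load  rd  (counter 3, T0.r 3)
[6] T2.cas  miss  (counter 3, T2.r 2)
[7] T1.cas  hit  (counter 4, T1.r 3)
[8] T0.cas  miss  (counter 4, T0.r 3)
[9] T2.load  rd  (counter 4, T2.r 4)
[10] T2.cas  hit  (counter 5, T2.r 4)
[11] T2.load  rd  (counter 5, T2.r 5)
[12] T2.cas  hit  (counter 6, T2.r 5)

T1 = (2, 0)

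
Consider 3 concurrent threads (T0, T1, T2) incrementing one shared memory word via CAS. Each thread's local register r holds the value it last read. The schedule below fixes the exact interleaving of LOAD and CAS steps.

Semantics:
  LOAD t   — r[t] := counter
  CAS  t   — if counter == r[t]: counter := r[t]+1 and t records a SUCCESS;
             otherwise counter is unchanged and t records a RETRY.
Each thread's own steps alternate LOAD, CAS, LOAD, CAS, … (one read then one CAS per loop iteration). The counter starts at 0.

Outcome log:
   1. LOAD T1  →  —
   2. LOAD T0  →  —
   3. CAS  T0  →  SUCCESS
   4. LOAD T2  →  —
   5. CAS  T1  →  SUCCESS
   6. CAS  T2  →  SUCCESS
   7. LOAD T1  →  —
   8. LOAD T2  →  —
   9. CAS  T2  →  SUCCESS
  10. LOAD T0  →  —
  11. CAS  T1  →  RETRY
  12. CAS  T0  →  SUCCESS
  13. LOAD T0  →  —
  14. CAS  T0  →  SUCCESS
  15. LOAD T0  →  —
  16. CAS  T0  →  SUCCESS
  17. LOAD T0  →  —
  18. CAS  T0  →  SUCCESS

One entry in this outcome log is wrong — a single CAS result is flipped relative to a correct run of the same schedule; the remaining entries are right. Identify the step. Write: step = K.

Reference trace:
T1 LOAD — after: cnt=0, r=0 — load
T0 LOAD — after: cnt=0, r=0 — load
T0 CAS — after: cnt=1, r=0 — ok
T2 LOAD — after: cnt=1, r=1 — load
T1 CAS — after: cnt=1, r=0 — retry
T2 CAS — after: cnt=2, r=1 — ok
T1 LOAD — after: cnt=2, r=2 — load
T2 LOAD — after: cnt=2, r=2 — load
T2 CAS — after: cnt=3, r=2 — ok
T0 LOAD — after: cnt=3, r=3 — load
T1 CAS — after: cnt=3, r=2 — retry
T0 CAS — after: cnt=4, r=3 — ok
T0 LOAD — after: cnt=4, r=4 — load
T0 CAS — after: cnt=5, r=4 — ok
T0 LOAD — after: cnt=5, r=5 — load
T0 CAS — after: cnt=6, r=5 — ok
T0 LOAD — after: cnt=6, r=6 — load
T0 CAS — after: cnt=7, r=6 — ok
Mismatch at 5.

step = 5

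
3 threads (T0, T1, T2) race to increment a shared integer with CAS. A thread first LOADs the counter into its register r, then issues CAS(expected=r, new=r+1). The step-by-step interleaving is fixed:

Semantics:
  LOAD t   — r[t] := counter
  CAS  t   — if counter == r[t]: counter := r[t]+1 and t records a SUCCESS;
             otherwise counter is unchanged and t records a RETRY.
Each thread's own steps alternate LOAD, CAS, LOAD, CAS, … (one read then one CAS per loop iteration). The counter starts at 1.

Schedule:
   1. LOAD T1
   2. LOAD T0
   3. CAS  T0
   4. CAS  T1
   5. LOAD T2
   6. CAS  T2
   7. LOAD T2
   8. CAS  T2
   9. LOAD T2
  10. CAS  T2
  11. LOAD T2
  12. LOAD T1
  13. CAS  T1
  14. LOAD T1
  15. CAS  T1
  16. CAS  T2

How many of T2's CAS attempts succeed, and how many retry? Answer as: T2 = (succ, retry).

T2 = (3, 1)

   1) LOAD T1:  M=1  r_T1=1
   2) LOAD T0:  M=1  r_T0=1
   3) CAS  T0:  M=2  r_T0=1 ✓
   4) CAS  T1:  M=2  r_T1=1 ✗
   5) LOAD T2:  M=2  r_T2=2
   6) CAS  T2:  M=3  r_T2=2 ✓
   7) LOAD T2:  M=3  r_T2=3
   8) CAS  T2:  M=4  r_T2=3 ✓
   9) LOAD T2:  M=4  r_T2=4
  10) CAS  T2:  M=5  r_T2=4 ✓
  11) LOAD T2:  M=5  r_T2=5
  12) LOAD T1:  M=5  r_T1=5
  13) CAS  T1:  M=6  r_T1=5 ✓
  14) LOAD T1:  M=6  r_T1=6
  15) CAS  T1:  M=7  r_T1=6 ✓
  16) CAS  T2:  M=7  r_T2=5 ✗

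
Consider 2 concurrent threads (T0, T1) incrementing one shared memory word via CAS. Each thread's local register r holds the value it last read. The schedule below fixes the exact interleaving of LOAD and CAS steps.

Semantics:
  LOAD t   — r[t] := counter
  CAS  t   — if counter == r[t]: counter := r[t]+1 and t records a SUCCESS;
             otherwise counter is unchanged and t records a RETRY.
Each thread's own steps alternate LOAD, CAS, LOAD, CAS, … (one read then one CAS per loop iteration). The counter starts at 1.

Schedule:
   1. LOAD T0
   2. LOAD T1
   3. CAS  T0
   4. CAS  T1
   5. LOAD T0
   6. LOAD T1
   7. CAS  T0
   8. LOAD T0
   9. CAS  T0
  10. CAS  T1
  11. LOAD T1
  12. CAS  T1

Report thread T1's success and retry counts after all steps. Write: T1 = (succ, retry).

   1) LOAD T0:  M=1  r_T0=1
   2) LOAD T1:  M=1  r_T1=1
   3) CAS  T0:  M=2  r_T0=1 ✓
   4) CAS  T1:  M=2  r_T1=1 ✗
   5) LOAD T0:  M=2  r_T0=2
   6) LOAD T1:  M=2  r_T1=2
   7) CAS  T0:  M=3  r_T0=2 ✓
   8) LOAD T0:  M=3  r_T0=3
   9) CAS  T0:  M=4  r_T0=3 ✓
  10) CAS  T1:  M=4  r_T1=2 ✗
  11) LOAD T1:  M=4  r_T1=4
  12) CAS  T1:  M=5  r_T1=4 ✓

T1 = (1, 2)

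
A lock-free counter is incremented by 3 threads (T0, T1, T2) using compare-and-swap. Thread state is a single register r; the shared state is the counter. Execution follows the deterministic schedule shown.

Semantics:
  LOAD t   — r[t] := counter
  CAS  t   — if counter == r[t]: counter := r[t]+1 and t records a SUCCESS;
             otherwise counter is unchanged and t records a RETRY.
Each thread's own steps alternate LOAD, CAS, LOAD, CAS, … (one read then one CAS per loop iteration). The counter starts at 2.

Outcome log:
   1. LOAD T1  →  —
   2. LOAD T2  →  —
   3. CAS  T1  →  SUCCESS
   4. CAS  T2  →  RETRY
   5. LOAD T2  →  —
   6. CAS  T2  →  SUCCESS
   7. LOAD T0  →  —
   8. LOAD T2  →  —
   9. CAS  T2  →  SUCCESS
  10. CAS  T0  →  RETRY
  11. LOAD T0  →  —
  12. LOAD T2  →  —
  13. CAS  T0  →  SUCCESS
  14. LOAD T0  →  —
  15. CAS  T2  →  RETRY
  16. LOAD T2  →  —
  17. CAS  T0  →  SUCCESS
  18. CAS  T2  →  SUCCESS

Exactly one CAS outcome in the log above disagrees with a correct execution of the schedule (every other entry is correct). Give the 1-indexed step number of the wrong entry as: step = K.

step = 18

Reference trace:
step 1: T1 LOAD ⇒ load; ctr=2 reg=2
step 2: T2 LOAD ⇒ load; ctr=2 reg=2
step 3: T1 CAS ⇒ ok; ctr=3 reg=2
step 4: T2 CAS ⇒ retry; ctr=3 reg=2
step 5: T2 LOAD ⇒ load; ctr=3 reg=3
step 6: T2 CAS ⇒ ok; ctr=4 reg=3
step 7: T0 LOAD ⇒ load; ctr=4 reg=4
step 8: T2 LOAD ⇒ load; ctr=4 reg=4
step 9: T2 CAS ⇒ ok; ctr=5 reg=4
step 10: T0 CAS ⇒ retry; ctr=5 reg=4
step 11: T0 LOAD ⇒ load; ctr=5 reg=5
step 12: T2 LOAD ⇒ load; ctr=5 reg=5
step 13: T0 CAS ⇒ ok; ctr=6 reg=5
step 14: T0 LOAD ⇒ load; ctr=6 reg=6
step 15: T2 CAS ⇒ retry; ctr=6 reg=5
step 16: T2 LOAD ⇒ load; ctr=6 reg=6
step 17: T0 CAS ⇒ ok; ctr=7 reg=6
step 18: T2 CAS ⇒ retry; ctr=7 reg=6
Flip is step 18.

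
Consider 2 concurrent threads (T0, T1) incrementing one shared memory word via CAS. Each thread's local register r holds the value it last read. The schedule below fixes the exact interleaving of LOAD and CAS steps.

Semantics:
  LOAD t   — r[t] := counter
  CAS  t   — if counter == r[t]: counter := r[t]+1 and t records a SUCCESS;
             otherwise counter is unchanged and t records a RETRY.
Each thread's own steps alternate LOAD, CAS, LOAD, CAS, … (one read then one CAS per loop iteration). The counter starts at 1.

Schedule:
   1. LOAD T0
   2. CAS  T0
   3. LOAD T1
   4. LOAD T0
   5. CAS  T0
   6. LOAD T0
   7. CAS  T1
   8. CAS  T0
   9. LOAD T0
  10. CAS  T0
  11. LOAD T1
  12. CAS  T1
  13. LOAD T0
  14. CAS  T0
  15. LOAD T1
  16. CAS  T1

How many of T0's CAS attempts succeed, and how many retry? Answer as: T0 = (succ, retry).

#1 T0 reads 1
#2 T0 CAS(1→2) writes; counter now 2
#3 T1 reads 2
#4 T0 reads 2
#5 T0 CAS(2→3) writes; counter now 3
#6 T0 reads 3
#7 T1 CAS(2→3) fails; counter now 3
#8 T0 CAS(3→4) writes; counter now 4
#9 T0 reads 4
#10 T0 CAS(4→5) writes; counter now 5
#11 T1 reads 5
#12 T1 CAS(5→6) writes; counter now 6
#13 T0 reads 6
#14 T0 CAS(6→7) writes; counter now 7
#15 T1 reads 7
#16 T1 CAS(7→8) writes; counter now 8

T0 = (5, 0)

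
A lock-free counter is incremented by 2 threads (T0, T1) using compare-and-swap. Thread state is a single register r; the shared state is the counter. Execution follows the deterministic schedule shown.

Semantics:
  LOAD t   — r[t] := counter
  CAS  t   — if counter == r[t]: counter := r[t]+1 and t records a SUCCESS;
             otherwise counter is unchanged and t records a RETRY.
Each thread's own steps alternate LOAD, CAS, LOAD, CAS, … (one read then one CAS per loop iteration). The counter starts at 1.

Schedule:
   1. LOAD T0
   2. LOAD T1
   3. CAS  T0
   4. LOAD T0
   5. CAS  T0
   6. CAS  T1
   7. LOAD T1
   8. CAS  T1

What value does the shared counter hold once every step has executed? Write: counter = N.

counter = 4

T0 LOAD — after: cnt=1, r=1 — load
T1 LOAD — after: cnt=1, r=1 — load
T0 CAS — after: cnt=2, r=1 — ok
T0 LOAD — after: cnt=2, r=2 — load
T0 CAS — after: cnt=3, r=2 — ok
T1 CAS — after: cnt=3, r=1 — retry
T1 LOAD — after: cnt=3, r=3 — load
T1 CAS — after: cnt=4, r=3 — ok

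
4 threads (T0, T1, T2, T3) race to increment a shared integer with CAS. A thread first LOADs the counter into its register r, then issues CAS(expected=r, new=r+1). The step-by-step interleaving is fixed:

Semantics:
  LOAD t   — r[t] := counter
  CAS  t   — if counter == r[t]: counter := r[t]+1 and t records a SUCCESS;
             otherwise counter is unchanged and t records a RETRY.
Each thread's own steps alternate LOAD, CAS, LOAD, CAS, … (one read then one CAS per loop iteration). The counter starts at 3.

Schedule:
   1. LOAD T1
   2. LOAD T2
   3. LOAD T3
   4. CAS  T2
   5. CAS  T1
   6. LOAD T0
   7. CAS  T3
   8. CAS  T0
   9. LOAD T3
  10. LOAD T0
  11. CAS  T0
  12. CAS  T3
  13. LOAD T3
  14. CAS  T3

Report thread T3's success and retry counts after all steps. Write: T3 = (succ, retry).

#1 T1 reads 3
#2 T2 reads 3
#3 T3 reads 3
#4 T2 CAS(3→4) writes; counter now 4
#5 T1 CAS(3→4) fails; counter now 4
#6 T0 reads 4
#7 T3 CAS(3→4) fails; counter now 4
#8 T0 CAS(4→5) writes; counter now 5
#9 T3 reads 5
#10 T0 reads 5
#11 T0 CAS(5→6) writes; counter now 6
#12 T3 CAS(5→6) fails; counter now 6
#13 T3 reads 6
#14 T3 CAS(6→7) writes; counter now 7

T3 = (1, 2)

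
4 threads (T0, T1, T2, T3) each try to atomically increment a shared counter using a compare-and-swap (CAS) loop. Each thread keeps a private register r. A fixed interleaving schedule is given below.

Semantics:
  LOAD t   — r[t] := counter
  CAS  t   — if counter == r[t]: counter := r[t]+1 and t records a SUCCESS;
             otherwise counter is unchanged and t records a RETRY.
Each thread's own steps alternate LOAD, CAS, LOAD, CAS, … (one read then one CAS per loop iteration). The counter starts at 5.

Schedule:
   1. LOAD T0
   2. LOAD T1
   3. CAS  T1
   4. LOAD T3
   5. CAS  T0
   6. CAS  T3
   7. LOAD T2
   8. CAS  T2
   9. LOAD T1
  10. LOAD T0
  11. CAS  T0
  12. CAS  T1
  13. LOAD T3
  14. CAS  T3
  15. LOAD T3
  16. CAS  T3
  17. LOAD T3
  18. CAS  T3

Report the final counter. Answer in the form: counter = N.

counter = 12

#1 T0 reads 5
#2 T1 reads 5
#3 T1 CAS(5→6) writes; counter now 6
#4 T3 reads 6
#5 T0 CAS(5→6) fails; counter now 6
#6 T3 CAS(6→7) writes; counter now 7
#7 T2 reads 7
#8 T2 CAS(7→8) writes; counter now 8
#9 T1 reads 8
#10 T0 reads 8
#11 T0 CAS(8→9) writes; counter now 9
#12 T1 CAS(8→9) fails; counter now 9
#13 T3 reads 9
#14 T3 CAS(9→10) writes; counter now 10
#15 T3 reads 10
#16 T3 CAS(10→11) writes; counter now 11
#17 T3 reads 11
#18 T3 CAS(11→12) writes; counter now 12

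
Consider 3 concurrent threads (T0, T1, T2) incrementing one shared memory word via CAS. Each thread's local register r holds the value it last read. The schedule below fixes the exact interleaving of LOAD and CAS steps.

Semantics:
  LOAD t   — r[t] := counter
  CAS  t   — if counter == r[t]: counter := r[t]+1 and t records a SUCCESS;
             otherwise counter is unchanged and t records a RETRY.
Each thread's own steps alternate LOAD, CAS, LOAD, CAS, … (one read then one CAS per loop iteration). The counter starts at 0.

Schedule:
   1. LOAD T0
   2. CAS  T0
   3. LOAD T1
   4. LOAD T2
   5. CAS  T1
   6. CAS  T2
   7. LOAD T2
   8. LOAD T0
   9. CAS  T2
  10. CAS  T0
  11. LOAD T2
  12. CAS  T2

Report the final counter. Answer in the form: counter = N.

step 1: T0 LOAD ⇒ load; ctr=0 reg=0
step 2: T0 CAS ⇒ ok; ctr=1 reg=0
step 3: T1 LOAD ⇒ load; ctr=1 reg=1
step 4: T2 LOAD ⇒ load; ctr=1 reg=1
step 5: T1 CAS ⇒ ok; ctr=2 reg=1
step 6: T2 CAS ⇒ retry; ctr=2 reg=1
step 7: T2 LOAD ⇒ load; ctr=2 reg=2
step 8: T0 LOAD ⇒ load; ctr=2 reg=2
step 9: T2 CAS ⇒ ok; ctr=3 reg=2
step 10: T0 CAS ⇒ retry; ctr=3 reg=2
step 11: T2 LOAD ⇒ load; ctr=3 reg=3
step 12: T2 CAS ⇒ ok; ctr=4 reg=3

counter = 4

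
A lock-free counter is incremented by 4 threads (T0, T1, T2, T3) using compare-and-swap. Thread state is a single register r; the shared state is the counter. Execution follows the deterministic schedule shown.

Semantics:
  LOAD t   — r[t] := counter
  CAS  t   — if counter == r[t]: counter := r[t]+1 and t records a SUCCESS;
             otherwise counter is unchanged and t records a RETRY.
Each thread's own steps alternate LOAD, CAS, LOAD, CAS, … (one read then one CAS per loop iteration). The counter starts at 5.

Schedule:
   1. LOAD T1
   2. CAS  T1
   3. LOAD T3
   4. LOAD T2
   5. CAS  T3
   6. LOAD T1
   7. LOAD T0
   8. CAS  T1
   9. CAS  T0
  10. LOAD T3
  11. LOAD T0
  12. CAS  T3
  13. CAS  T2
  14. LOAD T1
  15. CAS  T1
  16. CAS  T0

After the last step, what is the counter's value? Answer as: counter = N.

step 1: T1 LOAD ⇒ load; ctr=5 reg=5
step 2: T1 CAS ⇒ ok; ctr=6 reg=5
step 3: T3 LOAD ⇒ load; ctr=6 reg=6
step 4: T2 LOAD ⇒ load; ctr=6 reg=6
step 5: T3 CAS ⇒ ok; ctr=7 reg=6
step 6: T1 LOAD ⇒ load; ctr=7 reg=7
step 7: T0 LOAD ⇒ load; ctr=7 reg=7
step 8: T1 CAS ⇒ ok; ctr=8 reg=7
step 9: T0 CAS ⇒ retry; ctr=8 reg=7
step 10: T3 LOAD ⇒ load; ctr=8 reg=8
step 11: T0 LOAD ⇒ load; ctr=8 reg=8
step 12: T3 CAS ⇒ ok; ctr=9 reg=8
step 13: T2 CAS ⇒ retry; ctr=9 reg=6
step 14: T1 LOAD ⇒ load; ctr=9 reg=9
step 15: T1 CAS ⇒ ok; ctr=10 reg=9
step 16: T0 CAS ⇒ retry; ctr=10 reg=8

counter = 10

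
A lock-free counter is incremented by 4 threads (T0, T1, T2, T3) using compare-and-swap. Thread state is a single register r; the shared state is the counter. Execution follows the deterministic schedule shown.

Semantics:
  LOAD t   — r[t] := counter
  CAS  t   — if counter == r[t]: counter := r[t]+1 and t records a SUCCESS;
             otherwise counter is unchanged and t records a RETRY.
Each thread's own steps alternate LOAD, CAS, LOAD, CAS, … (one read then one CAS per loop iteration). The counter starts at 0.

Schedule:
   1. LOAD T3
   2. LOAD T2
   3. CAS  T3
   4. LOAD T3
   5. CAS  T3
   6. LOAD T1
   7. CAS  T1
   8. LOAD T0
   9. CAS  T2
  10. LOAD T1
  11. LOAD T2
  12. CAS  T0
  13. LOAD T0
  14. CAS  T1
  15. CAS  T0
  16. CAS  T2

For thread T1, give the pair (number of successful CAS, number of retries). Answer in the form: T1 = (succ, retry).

T1 = (1, 1)

step 1: T3 LOAD ⇒ load; ctr=0 reg=0
step 2: T2 LOAD ⇒ load; ctr=0 reg=0
step 3: T3 CAS ⇒ ok; ctr=1 reg=0
step 4: T3 LOAD ⇒ load; ctr=1 reg=1
step 5: T3 CAS ⇒ ok; ctr=2 reg=1
step 6: T1 LOAD ⇒ load; ctr=2 reg=2
step 7: T1 CAS ⇒ ok; ctr=3 reg=2
step 8: T0 LOAD ⇒ load; ctr=3 reg=3
step 9: T2 CAS ⇒ retry; ctr=3 reg=0
step 10: T1 LOAD ⇒ load; ctr=3 reg=3
step 11: T2 LOAD ⇒ load; ctr=3 reg=3
step 12: T0 CAS ⇒ ok; ctr=4 reg=3
step 13: T0 LOAD ⇒ load; ctr=4 reg=4
step 14: T1 CAS ⇒ retry; ctr=4 reg=3
step 15: T0 CAS ⇒ ok; ctr=5 reg=4
step 16: T2 CAS ⇒ retry; ctr=5 reg=3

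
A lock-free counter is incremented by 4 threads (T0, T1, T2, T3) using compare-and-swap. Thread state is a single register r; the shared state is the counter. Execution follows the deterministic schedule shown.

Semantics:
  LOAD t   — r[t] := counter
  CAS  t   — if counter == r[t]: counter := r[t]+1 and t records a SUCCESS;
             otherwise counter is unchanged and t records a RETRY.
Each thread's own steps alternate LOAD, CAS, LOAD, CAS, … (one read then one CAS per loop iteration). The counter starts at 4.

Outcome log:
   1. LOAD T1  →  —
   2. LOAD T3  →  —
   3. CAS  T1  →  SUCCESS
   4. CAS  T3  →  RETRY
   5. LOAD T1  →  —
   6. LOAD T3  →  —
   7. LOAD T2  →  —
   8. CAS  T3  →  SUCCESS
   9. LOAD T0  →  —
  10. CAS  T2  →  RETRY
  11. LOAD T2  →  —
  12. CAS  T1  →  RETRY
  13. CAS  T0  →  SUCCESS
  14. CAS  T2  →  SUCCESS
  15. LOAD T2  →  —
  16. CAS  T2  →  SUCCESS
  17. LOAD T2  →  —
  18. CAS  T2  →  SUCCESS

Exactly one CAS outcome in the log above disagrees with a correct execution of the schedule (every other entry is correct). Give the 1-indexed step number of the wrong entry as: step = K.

Correct run:
#1 T1 reads 4
#2 T3 reads 4
#3 T1 CAS(4→5) writes; counter now 5
#4 T3 CAS(4→5) fails; counter now 5
#5 T1 reads 5
#6 T3 reads 5
#7 T2 reads 5
#8 T3 CAS(5→6) writes; counter now 6
#9 T0 reads 6
#10 T2 CAS(5→6) fails; counter now 6
#11 T2 reads 6
#12 T1 CAS(5→6) fails; counter now 6
#13 T0 CAS(6→7) writes; counter now 7
#14 T2 CAS(6→7) fails; counter now 7
#15 T2 reads 7
#16 T2 CAS(7→8) writes; counter now 8
#17 T2 reads 8
#18 T2 CAS(8→9) writes; counter now 9
Flip is step 14.

step = 14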